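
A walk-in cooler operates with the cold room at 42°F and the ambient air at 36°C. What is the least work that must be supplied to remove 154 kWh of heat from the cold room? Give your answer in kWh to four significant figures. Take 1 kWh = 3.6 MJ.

In absolute terms T_C = 278.71 K and T_H = 309.15 K, so ΔT = 30.44 K.
The reversible limit is COP_R = T_C/ΔT = 9.155, so W_min = Q_C/COP = Q_C·ΔT/T_C.
W_min = 154.0 × 30.44/278.71 = 16.82 kWh.

16.82 kWh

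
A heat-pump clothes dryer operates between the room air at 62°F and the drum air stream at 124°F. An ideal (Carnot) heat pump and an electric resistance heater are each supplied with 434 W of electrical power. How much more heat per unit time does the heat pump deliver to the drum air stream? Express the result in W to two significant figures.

In absolute terms T_C = 289.82 K and T_H = 324.26 K, so ΔT = 34.44 K.
COP_Carnot = T_H/ΔT = 324.26/34.44 = 9.414.
The heat pump delivers Q̇_H = COP × Ẇ = 4086 W; the resistance heater delivers Ẇ = 434.0 W.
Extra = (COP − 1)·Ẇ = 3652 W.

3700 W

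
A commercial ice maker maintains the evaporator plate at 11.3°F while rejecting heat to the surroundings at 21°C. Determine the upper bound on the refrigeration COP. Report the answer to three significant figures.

8.05

In absolute terms T_C = 261.65 K and T_H = 294.15 K, so ΔT = 32.50 K.
For a reversible cycle, COP_Carnot = T_C/ΔT = 261.65/32.50 = 8.051.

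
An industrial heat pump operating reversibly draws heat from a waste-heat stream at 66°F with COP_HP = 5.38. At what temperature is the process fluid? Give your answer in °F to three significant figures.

COP_HP = T_H/(T_H − T_C) rearranges to T_H = COP·T_C/(COP − 1).
With T_C = 292.04 K, T_H = 5.38 × 292.04/4.380 = 358.71 K.
Converting, 358.71 K = 186.02°F.

186 °F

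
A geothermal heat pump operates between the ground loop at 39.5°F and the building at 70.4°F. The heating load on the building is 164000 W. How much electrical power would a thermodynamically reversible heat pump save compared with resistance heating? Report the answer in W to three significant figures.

In absolute terms T_C = 277.32 K and T_H = 294.48 K, so ΔT = 17.17 K.
COP_Carnot = T_H/ΔT = 294.48/17.17 = 17.15.
Resistance heating needs Ẇ_res = Q̇_H = 164000 W; the reversible heat pump needs only Ẇ_hp = Q̇_H/COP = 9560 W.
Saving = 164000 − 9560 = 154400 W.

154000 W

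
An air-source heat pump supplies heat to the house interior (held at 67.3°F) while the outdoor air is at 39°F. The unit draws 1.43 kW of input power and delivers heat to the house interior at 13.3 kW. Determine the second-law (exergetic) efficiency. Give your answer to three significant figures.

0.499

COP_actual = Q̇_H/Ẇ = 13.30/1.430 = 9.301.
In absolute terms T_C = 277.04 K and T_H = 292.76 K, so ΔT = 15.72 K.
COP_Carnot = T_H/ΔT = 292.76/15.72 = 18.62.
η_II = COP_actual/COP_Carnot = 9.301/18.62 = 0.4995.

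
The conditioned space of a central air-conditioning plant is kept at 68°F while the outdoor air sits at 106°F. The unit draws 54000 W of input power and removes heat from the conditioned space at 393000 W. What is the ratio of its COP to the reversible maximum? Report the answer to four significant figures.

COP_actual = Q̇_C/Ẇ = 393000/54000 = 7.278.
In absolute terms T_C = 293.15 K and T_H = 314.26 K, so ΔT = 21.11 K.
COP_Carnot = T_C/ΔT = 293.15/21.11 = 13.89.
η_II = COP_actual/COP_Carnot = 7.278/13.89 = 0.5241.

0.5241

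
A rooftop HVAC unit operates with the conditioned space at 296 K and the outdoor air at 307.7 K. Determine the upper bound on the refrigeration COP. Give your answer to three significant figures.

25.3

The reservoir spacing is ΔT = 307.7 − 296 = 11.70 K.
For a reversible cycle, COP_Carnot = T_C/ΔT = 296.00/11.70 = 25.30.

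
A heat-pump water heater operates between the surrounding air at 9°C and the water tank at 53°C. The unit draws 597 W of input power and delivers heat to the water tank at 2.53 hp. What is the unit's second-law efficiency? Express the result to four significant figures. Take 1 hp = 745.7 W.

0.4263

Converting, Q̇_H = 2.530 hp = 1887 W, so COP_actual = Q̇_H/Ẇ = 1887/597.0 = 3.160.
In absolute terms T_C = 282.15 K and T_H = 326.15 K, so ΔT = 44.00 K.
COP_Carnot = T_H/ΔT = 326.15/44.00 = 7.413.
η_II = COP_actual/COP_Carnot = 3.160/7.413 = 0.4263.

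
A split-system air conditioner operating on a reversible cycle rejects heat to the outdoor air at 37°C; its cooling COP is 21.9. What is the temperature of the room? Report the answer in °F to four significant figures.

74.22 °F

For a Carnot refrigerator COP_R = T_C/(T_H − T_C), so T_C = COP·T_H/(1 + COP).
With T_H = 310.15 K, T_C = 21.9 × 310.15/22.90 = 296.61 K.
Converting, 296.61 K = 74.22°F.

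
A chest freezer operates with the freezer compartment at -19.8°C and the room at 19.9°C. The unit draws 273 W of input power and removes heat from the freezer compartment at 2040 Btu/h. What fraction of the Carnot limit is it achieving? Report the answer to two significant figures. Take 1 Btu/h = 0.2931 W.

0.34

Converting, Q̇_C = 2040 Btu/h = 597.9 W, so COP_actual = Q̇_C/Ẇ = 597.9/273.0 = 2.190.
In absolute terms T_C = 253.35 K and T_H = 293.05 K, so ΔT = 39.70 K.
COP_Carnot = T_C/ΔT = 253.35/39.70 = 6.382.
η_II = COP_actual/COP_Carnot = 2.190/6.382 = 0.3432.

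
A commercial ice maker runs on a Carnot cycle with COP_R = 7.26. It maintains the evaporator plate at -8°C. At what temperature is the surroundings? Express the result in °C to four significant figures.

COP_R = T_C/(T_H − T_C) gives T_H − T_C = T_C/COP.
With T_C = 265.15 K, T_H = 265.15 × (1 + 1/7.26) = 301.67 K.
Converting, 301.67 K = 28.52°C.

28.52 °C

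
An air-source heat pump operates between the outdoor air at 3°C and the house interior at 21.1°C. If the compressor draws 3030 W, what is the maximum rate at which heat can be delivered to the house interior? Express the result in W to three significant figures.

In absolute terms T_C = 276.15 K and T_H = 294.25 K, so ΔT = 18.10 K.
COP_Carnot = T_H/ΔT = 294.25/18.10 = 16.26.
Q̇_max = COP_Carnot × Ẇ = 16.26 × 3030 W = 49260 W.

49300 W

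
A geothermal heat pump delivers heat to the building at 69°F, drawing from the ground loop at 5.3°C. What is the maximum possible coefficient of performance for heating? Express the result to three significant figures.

In absolute terms T_C = 278.45 K and T_H = 293.71 K, so ΔT = 15.26 K.
For a reversible cycle, COP_Carnot = T_H/ΔT = 293.71/15.26 = 19.25.

19.3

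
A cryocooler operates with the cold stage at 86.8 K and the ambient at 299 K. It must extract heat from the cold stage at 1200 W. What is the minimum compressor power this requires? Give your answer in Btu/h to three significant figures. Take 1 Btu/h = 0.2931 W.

The reservoir spacing is ΔT = 299 − 86.8 = 212.2 K.
COP_Carnot = T_C/ΔT = 86.80/212.2 = 0.4090.
Ẇ_min = Q̇/COP_Carnot = 1200/0.4090 = 2934 W = 10010 Btu/h.

10000 Btu/h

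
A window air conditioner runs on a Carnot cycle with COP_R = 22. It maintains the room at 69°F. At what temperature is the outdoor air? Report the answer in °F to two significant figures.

93 °F

COP_R = T_C/(T_H − T_C) gives T_H − T_C = T_C/COP.
With T_C = 293.71 K, T_H = 293.71 × (1 + 1/22) = 307.06 K.
Converting, 307.06 K = 93.03°F.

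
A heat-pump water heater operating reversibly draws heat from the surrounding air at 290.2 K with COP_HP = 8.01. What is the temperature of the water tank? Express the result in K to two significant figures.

COP_HP = T_H/(T_H − T_C) rearranges to T_H = COP·T_C/(COP − 1).
With T_C = 290.20 K, T_H = 8.01 × 290.20/7.010 = 331.60 K.

330 K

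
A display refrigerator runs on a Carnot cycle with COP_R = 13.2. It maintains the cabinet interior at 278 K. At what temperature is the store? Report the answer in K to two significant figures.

COP_R = T_C/(T_H − T_C) gives T_H − T_C = T_C/COP.
With T_C = 278.00 K, T_H = 278.00 × (1 + 1/13.2) = 299.06 K.

300 K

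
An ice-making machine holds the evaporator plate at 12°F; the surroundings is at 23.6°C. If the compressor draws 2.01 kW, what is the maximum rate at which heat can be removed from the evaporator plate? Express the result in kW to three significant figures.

15.2 kW

In absolute terms T_C = 262.04 K and T_H = 296.75 K, so ΔT = 34.71 K.
COP_Carnot = T_C/ΔT = 262.04/34.71 = 7.549.
Q̇_max = COP_Carnot × Ẇ = 7.549 × 2.010 kW = 15.17 kW.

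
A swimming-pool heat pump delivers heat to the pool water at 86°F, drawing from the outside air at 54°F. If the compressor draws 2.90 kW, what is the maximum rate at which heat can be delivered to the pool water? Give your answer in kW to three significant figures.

In absolute terms T_C = 285.37 K and T_H = 303.15 K, so ΔT = 17.78 K.
COP_Carnot = T_H/ΔT = 303.15/17.78 = 17.05.
Q̇_max = COP_Carnot × Ẇ = 17.05 × 2.900 kW = 49.45 kW.

49.5 kW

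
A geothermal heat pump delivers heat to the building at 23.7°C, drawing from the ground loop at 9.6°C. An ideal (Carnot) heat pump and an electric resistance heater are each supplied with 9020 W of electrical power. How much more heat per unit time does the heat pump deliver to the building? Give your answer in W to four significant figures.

In absolute terms T_C = 282.75 K and T_H = 296.85 K, so ΔT = 14.10 K.
COP_Carnot = T_H/ΔT = 296.85/14.10 = 21.05.
The heat pump delivers Q̇_H = COP × Ẇ = 189900 W; the resistance heater delivers Ẇ = 9020 W.
Extra = (COP − 1)·Ẇ = 180900 W.

180900 W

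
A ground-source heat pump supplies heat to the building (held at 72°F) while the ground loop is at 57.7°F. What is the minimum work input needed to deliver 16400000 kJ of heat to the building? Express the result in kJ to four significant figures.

441100 kJ

In absolute terms T_C = 287.43 K and T_H = 295.37 K, so ΔT = 7.944 K.
The reversible limit is COP_HP = T_H/ΔT = 37.18, so W_min = Q_H/COP = Q_H·ΔT/T_H.
W_min = 16400000 × 7.944/295.37 = 441100 kJ.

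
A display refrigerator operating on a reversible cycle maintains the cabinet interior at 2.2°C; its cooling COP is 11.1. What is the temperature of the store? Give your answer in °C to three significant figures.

27.0 °C

COP_R = T_C/(T_H − T_C) gives T_H − T_C = T_C/COP.
With T_C = 275.35 K, T_H = 275.35 × (1 + 1/11.1) = 300.16 K.
Converting, 300.16 K = 27.01°C.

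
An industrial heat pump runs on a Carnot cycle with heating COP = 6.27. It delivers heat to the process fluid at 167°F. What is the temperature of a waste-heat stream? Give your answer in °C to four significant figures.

COP_HP = T_H/(T_H − T_C) gives T_H − T_C = T_H/COP.
With T_H = 348.15 K, T_C = 348.15 × (1 − 1/6.27) = 292.62 K.
Converting, 292.62 K = 19.47°C.

19.47 °C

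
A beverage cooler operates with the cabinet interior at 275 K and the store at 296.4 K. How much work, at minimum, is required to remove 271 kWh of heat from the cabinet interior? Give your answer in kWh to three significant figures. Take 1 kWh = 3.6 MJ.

21.1 kWh

The reservoir spacing is ΔT = 296.4 − 275 = 21.40 K.
The reversible limit is COP_R = T_C/ΔT = 12.85, so W_min = Q_C/COP = Q_C·ΔT/T_C.
W_min = 271.0 × 21.40/275.00 = 21.09 kWh.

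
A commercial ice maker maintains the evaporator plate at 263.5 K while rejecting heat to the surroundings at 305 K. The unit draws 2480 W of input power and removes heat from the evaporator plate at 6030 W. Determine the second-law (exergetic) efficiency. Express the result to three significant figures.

0.383

COP_actual = Q̇_C/Ẇ = 6030/2480 = 2.431.
The reservoir spacing is ΔT = 305 − 263.5 = 41.50 K.
COP_Carnot = T_C/ΔT = 263.50/41.50 = 6.349.
η_II = COP_actual/COP_Carnot = 2.431/6.349 = 0.3829.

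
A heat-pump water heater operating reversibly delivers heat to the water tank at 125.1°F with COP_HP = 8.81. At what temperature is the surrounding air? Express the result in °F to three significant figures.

58.7 °F

COP_HP = T_H/(T_H − T_C) gives T_H − T_C = T_H/COP.
With T_H = 324.87 K, T_C = 324.87 × (1 − 1/8.81) = 288.00 K.
Converting, 288.00 K = 58.72°F.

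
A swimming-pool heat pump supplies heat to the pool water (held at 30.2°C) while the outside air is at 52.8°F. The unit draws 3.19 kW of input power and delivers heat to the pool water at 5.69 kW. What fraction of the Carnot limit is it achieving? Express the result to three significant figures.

0.110

COP_actual = Q̇_H/Ẇ = 5.690/3.190 = 1.784.
In absolute terms T_C = 284.71 K and T_H = 303.35 K, so ΔT = 18.64 K.
COP_Carnot = T_H/ΔT = 303.35/18.64 = 16.27.
η_II = COP_actual/COP_Carnot = 1.784/16.27 = 0.1096.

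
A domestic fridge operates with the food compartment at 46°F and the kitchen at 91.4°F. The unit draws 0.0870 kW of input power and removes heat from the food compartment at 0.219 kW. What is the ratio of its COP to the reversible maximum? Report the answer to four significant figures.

COP_actual = Q̇_C/Ẇ = 0.2190/0.08700 = 2.517.
In absolute terms T_C = 280.93 K and T_H = 306.15 K, so ΔT = 25.22 K.
COP_Carnot = T_C/ΔT = 280.93/25.22 = 11.14.
η_II = COP_actual/COP_Carnot = 2.517/11.14 = 0.2260.

0.2260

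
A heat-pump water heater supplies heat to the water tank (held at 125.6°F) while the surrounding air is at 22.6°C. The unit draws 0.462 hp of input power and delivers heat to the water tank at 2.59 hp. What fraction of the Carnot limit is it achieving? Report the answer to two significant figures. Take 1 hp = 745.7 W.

0.51

COP_actual = Q̇_H/Ẇ = 2.590/0.4620 = 5.606.
In absolute terms T_C = 295.75 K and T_H = 325.15 K, so ΔT = 29.40 K.
COP_Carnot = T_H/ΔT = 325.15/29.40 = 11.06.
η_II = COP_actual/COP_Carnot = 5.606/11.06 = 0.5069.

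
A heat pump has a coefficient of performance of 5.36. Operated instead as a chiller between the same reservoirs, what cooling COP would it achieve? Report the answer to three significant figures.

4.36

Since Q_H = Q_C + W for any cycle, COP_R = Q_C/W = Q_H/W − 1.
COP_R = 5.36 − 1 = 4.36.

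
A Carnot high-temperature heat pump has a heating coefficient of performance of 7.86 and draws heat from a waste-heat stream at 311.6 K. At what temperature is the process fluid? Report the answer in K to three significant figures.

COP_HP = T_H/(T_H − T_C) rearranges to T_H = COP·T_C/(COP − 1).
With T_C = 311.60 K, T_H = 7.86 × 311.60/6.860 = 357.02 K.

357 K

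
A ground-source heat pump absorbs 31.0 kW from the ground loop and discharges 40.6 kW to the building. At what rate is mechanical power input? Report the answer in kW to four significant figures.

For a cyclic device the first law requires Q̇_H = Q̇_C + Ẇ.
Ẇ = Q̇_H − Q̇_C = 9.600 kW.

9.600 kW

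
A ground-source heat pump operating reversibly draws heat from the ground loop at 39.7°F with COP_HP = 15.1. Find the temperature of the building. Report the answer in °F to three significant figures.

75.1 °F

COP_HP = T_H/(T_H − T_C) rearranges to T_H = COP·T_C/(COP − 1).
With T_C = 277.43 K, T_H = 15.1 × 277.43/14.10 = 297.10 K.
Converting, 297.10 K = 75.12°F.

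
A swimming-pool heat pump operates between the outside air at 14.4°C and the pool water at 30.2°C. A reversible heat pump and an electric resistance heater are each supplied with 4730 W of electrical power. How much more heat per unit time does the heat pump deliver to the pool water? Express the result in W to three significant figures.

86100 W

In absolute terms T_C = 287.55 K and T_H = 303.35 K, so ΔT = 15.80 K.
COP_Carnot = T_H/ΔT = 303.35/15.80 = 19.20.
The heat pump delivers Q̇_H = COP × Ẇ = 90810 W; the resistance heater delivers Ẇ = 4730 W.
Extra = (COP − 1)·Ẇ = 86080 W.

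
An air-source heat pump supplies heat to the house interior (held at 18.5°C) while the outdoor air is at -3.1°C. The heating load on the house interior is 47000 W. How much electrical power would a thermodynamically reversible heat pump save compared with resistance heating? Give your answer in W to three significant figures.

43500 W

In absolute terms T_C = 270.05 K and T_H = 291.65 K, so ΔT = 21.60 K.
COP_Carnot = T_H/ΔT = 291.65/21.60 = 13.50.
Resistance heating needs Ẇ_res = Q̇_H = 47000 W; the reversible heat pump needs only Ẇ_hp = Q̇_H/COP = 3481 W.
Saving = 47000 − 3481 = 43520 W.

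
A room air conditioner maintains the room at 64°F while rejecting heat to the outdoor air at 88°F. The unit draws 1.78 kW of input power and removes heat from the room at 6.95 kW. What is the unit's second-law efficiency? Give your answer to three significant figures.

0.179

COP_actual = Q̇_C/Ẇ = 6.950/1.780 = 3.904.
In absolute terms T_C = 290.93 K and T_H = 304.26 K, so ΔT = 13.33 K.
COP_Carnot = T_C/ΔT = 290.93/13.33 = 21.82.
η_II = COP_actual/COP_Carnot = 3.904/21.82 = 0.1789.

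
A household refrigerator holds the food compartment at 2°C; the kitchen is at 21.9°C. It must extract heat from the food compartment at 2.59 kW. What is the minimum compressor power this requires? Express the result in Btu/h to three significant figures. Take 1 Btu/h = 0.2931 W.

639 Btu/h

In absolute terms T_C = 275.15 K and T_H = 295.05 K, so ΔT = 19.90 K.
COP_Carnot = T_C/ΔT = 275.15/19.90 = 13.83.
Ẇ_min = Q̇/COP_Carnot = 2.590/13.83 = 0.1873 kW = 639.1 Btu/h.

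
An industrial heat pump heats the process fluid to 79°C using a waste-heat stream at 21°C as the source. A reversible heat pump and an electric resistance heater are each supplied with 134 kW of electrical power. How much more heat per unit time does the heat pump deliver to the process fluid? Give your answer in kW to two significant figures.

680 kW

In absolute terms T_C = 294.15 K and T_H = 352.15 K, so ΔT = 58.00 K.
COP_Carnot = T_H/ΔT = 352.15/58.00 = 6.072.
The heat pump delivers Q̇_H = COP × Ẇ = 813.6 kW; the resistance heater delivers Ẇ = 134.0 kW.
Extra = (COP − 1)·Ẇ = 679.6 kW.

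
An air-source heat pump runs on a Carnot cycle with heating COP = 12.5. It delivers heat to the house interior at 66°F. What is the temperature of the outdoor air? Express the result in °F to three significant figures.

COP_HP = T_H/(T_H − T_C) gives T_H − T_C = T_H/COP.
With T_H = 292.04 K, T_C = 292.04 × (1 − 1/12.5) = 268.68 K.
Converting, 268.68 K = 23.95°F.

23.9 °F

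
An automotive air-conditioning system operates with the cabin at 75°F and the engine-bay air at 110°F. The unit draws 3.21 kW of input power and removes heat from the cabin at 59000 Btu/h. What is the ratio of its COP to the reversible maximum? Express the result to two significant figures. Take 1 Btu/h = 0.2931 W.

Converting, Q̇_C = 59000 Btu/h = 17.29 kW, so COP_actual = Q̇_C/Ẇ = 17.29/3.210 = 5.387.
In absolute terms T_C = 297.04 K and T_H = 316.48 K, so ΔT = 19.44 K.
COP_Carnot = T_C/ΔT = 297.04/19.44 = 15.28.
η_II = COP_actual/COP_Carnot = 5.387/15.28 = 0.3527.

0.35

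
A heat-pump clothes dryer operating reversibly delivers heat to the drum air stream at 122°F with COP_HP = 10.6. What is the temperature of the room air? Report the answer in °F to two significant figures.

COP_HP = T_H/(T_H − T_C) gives T_H − T_C = T_H/COP.
With T_H = 323.15 K, T_C = 323.15 × (1 − 1/10.6) = 292.66 K.
Converting, 292.66 K = 67.13°F.

67 °F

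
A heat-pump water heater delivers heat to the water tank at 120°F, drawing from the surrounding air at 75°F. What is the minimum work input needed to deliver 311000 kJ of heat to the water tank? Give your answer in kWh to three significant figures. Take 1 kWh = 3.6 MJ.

In absolute terms T_C = 297.04 K and T_H = 322.04 K, so ΔT = 25.00 K.
The reversible limit is COP_HP = T_H/ΔT = 12.88, so W_min = Q_H/COP = Q_H·ΔT/T_H.
W_min = 311000 × 25.00/322.04 = 24140 kJ = 6.706 kWh.

6.71 kWh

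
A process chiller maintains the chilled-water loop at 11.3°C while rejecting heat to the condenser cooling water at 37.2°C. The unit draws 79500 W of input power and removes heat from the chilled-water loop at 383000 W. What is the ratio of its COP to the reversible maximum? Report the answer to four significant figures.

COP_actual = Q̇_C/Ẇ = 383000/79500 = 4.818.
In absolute terms T_C = 284.45 K and T_H = 310.35 K, so ΔT = 25.90 K.
COP_Carnot = T_C/ΔT = 284.45/25.90 = 10.98.
η_II = COP_actual/COP_Carnot = 4.818/10.98 = 0.4387.

0.4387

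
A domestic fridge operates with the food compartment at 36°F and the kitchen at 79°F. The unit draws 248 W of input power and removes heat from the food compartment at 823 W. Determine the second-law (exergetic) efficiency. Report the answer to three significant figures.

0.288

COP_actual = Q̇_C/Ẇ = 823.0/248.0 = 3.319.
In absolute terms T_C = 275.37 K and T_H = 299.26 K, so ΔT = 23.89 K.
COP_Carnot = T_C/ΔT = 275.37/23.89 = 11.53.
η_II = COP_actual/COP_Carnot = 3.319/11.53 = 0.2879.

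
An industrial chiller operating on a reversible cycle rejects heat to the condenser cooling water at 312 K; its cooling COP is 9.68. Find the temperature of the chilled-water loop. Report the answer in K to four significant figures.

For a Carnot refrigerator COP_R = T_C/(T_H − T_C), so T_C = COP·T_H/(1 + COP).
With T_H = 312.00 K, T_C = 9.68 × 312.00/10.68 = 282.79 K.

282.8 K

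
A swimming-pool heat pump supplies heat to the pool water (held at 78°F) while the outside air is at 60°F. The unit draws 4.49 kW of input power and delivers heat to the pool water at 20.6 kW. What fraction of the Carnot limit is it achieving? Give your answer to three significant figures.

COP_actual = Q̇_H/Ẇ = 20.60/4.490 = 4.588.
In absolute terms T_C = 288.71 K and T_H = 298.71 K, so ΔT = 10.00 K.
COP_Carnot = T_H/ΔT = 298.71/10.00 = 29.87.
η_II = COP_actual/COP_Carnot = 4.588/29.87 = 0.1536.

0.154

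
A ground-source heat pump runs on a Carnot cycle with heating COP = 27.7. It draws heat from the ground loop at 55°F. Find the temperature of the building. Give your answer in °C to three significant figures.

23.5 °C

COP_HP = T_H/(T_H − T_C) rearranges to T_H = COP·T_C/(COP − 1).
With T_C = 285.93 K, T_H = 27.7 × 285.93/26.70 = 296.64 K.
Converting, 296.64 K = 23.49°C.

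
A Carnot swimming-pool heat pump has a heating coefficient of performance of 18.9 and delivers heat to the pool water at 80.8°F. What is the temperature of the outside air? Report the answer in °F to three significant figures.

COP_HP = T_H/(T_H − T_C) gives T_H − T_C = T_H/COP.
With T_H = 300.26 K, T_C = 300.26 × (1 − 1/18.9) = 284.37 K.
Converting, 284.37 K = 52.20°F.

52.2 °F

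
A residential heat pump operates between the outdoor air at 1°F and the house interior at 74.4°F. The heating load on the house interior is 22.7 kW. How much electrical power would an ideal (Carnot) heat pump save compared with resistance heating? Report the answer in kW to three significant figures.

19.6 kW

In absolute terms T_C = 255.93 K and T_H = 296.71 K, so ΔT = 40.78 K.
COP_Carnot = T_H/ΔT = 296.71/40.78 = 7.276.
Resistance heating needs Ẇ_res = Q̇_H = 22.70 kW; the reversible heat pump needs only Ẇ_hp = Q̇_H/COP = 3.120 kW.
Saving = 22.70 − 3.120 = 19.58 kW.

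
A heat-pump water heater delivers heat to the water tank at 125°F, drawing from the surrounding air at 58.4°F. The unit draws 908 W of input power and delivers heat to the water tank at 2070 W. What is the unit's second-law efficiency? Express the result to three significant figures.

0.260

COP_actual = Q̇_H/Ẇ = 2070/908.0 = 2.280.
In absolute terms T_C = 287.82 K and T_H = 324.82 K, so ΔT = 37.00 K.
COP_Carnot = T_H/ΔT = 324.82/37.00 = 8.779.
η_II = COP_actual/COP_Carnot = 2.280/8.779 = 0.2597.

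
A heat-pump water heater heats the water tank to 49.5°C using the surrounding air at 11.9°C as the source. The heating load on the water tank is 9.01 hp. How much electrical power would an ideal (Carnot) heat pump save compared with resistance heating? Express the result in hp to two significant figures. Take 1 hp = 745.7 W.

8.0 hp

In absolute terms T_C = 285.05 K and T_H = 322.65 K, so ΔT = 37.60 K.
COP_Carnot = T_H/ΔT = 322.65/37.60 = 8.581.
Resistance heating needs Ẇ_res = Q̇_H = 9.010 hp; the reversible heat pump needs only Ẇ_hp = Q̇_H/COP = 1.050 hp.
Saving = 9.010 − 1.050 = 7.960 hp.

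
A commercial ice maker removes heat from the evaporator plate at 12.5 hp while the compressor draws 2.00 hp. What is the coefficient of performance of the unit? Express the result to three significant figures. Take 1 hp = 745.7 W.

The first law gives Q̇_H = Q̇_C + Ẇ, so the three rates are Q̇_C = 12.50, Q̇_H = 14.50, Ẇ = 2.000 hp.
COP_R = Q̇_C/Ẇ = 12.50/2.000 = 6.250.

6.25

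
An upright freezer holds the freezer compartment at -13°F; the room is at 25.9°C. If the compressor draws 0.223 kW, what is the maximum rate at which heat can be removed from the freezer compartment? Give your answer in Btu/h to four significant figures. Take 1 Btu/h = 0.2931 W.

3709 Btu/h

In absolute terms T_C = 248.15 K and T_H = 299.05 K, so ΔT = 50.90 K.
COP_Carnot = T_C/ΔT = 248.15/50.90 = 4.875.
Q̇_max = COP_Carnot × Ẇ = 4.875 × 0.2230 kW = 1.087 kW = 3709 Btu/h.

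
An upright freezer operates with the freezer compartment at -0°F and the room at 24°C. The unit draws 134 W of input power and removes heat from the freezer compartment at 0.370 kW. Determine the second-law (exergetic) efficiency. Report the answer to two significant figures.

0.45

Converting, Q̇_C = 0.3700 kW = 370.0 W, so COP_actual = Q̇_C/Ẇ = 370.0/134.0 = 2.761.
In absolute terms T_C = 255.37 K and T_H = 297.15 K, so ΔT = 41.78 K.
COP_Carnot = T_C/ΔT = 255.37/41.78 = 6.113.
η_II = COP_actual/COP_Carnot = 2.761/6.113 = 0.4517.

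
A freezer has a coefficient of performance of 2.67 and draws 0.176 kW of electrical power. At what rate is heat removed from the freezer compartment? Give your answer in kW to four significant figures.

0.4699 kW

Q̇_C = COP × Ẇ = 2.67 × 0.1760 = 0.4699 kW.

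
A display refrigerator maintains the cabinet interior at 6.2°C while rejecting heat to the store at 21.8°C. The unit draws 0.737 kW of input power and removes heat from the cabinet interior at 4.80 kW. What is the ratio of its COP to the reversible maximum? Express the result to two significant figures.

0.36

COP_actual = Q̇_C/Ẇ = 4.800/0.7370 = 6.513.
In absolute terms T_C = 279.35 K and T_H = 294.95 K, so ΔT = 15.60 K.
COP_Carnot = T_C/ΔT = 279.35/15.60 = 17.91.
η_II = COP_actual/COP_Carnot = 6.513/17.91 = 0.3637.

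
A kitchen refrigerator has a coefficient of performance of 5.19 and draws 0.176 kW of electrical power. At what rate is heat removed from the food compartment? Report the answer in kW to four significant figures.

Q̇_C = COP × Ẇ = 5.19 × 0.1760 = 0.9134 kW.

0.9134 kW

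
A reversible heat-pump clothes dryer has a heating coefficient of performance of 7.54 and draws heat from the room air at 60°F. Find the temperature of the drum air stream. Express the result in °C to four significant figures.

COP_HP = T_H/(T_H − T_C) rearranges to T_H = COP·T_C/(COP − 1).
With T_C = 288.71 K, T_H = 7.54 × 288.71/6.540 = 332.85 K.
Converting, 332.85 K = 59.70°C.

59.70 °C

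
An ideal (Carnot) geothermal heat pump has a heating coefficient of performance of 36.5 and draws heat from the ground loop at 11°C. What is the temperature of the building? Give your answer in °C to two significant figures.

19 °C

COP_HP = T_H/(T_H − T_C) rearranges to T_H = COP·T_C/(COP − 1).
With T_C = 284.15 K, T_H = 36.5 × 284.15/35.50 = 292.15 K.
Converting, 292.15 K = 19.00°C.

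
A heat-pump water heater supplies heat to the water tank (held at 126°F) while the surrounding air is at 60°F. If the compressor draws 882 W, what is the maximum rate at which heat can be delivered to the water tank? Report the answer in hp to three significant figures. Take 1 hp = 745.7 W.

In absolute terms T_C = 288.71 K and T_H = 325.37 K, so ΔT = 36.67 K.
COP_Carnot = T_H/ΔT = 325.37/36.67 = 8.874.
Q̇_max = COP_Carnot × Ẇ = 8.874 × 882.0 W = 7827 W = 10.50 hp.

10.5 hp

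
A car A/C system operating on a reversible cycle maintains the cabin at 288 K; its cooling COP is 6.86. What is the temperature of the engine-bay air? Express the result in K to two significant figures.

COP_R = T_C/(T_H − T_C) gives T_H − T_C = T_C/COP.
With T_C = 288.00 K, T_H = 288.00 × (1 + 1/6.86) = 329.98 K.

330 K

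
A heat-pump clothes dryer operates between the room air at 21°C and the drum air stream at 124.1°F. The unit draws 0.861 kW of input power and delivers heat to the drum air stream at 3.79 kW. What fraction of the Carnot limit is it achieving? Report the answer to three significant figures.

0.409

COP_actual = Q̇_H/Ẇ = 3.790/0.8610 = 4.402.
In absolute terms T_C = 294.15 K and T_H = 324.32 K, so ΔT = 30.17 K.
COP_Carnot = T_H/ΔT = 324.32/30.17 = 10.75.
η_II = COP_actual/COP_Carnot = 4.402/10.75 = 0.4094.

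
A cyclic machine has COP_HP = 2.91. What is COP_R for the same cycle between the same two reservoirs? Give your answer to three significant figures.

1.91

Since Q_H = Q_C + W for any cycle, COP_R = Q_C/W = Q_H/W − 1.
COP_R = 2.91 − 1 = 1.91.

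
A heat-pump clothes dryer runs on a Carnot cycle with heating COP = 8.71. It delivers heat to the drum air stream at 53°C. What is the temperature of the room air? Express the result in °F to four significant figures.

COP_HP = T_H/(T_H − T_C) gives T_H − T_C = T_H/COP.
With T_H = 326.15 K, T_C = 326.15 × (1 − 1/8.71) = 288.70 K.
Converting, 288.70 K = 60.00°F.

60.00 °F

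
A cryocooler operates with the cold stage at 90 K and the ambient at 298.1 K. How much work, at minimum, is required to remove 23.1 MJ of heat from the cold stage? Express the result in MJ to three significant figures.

The reservoir spacing is ΔT = 298.1 − 90 = 208.1 K.
The reversible limit is COP_R = T_C/ΔT = 0.4325, so W_min = Q_C/COP = Q_C·ΔT/T_C.
W_min = 23.10 × 208.1/90.00 = 53.41 MJ.

53.4 MJ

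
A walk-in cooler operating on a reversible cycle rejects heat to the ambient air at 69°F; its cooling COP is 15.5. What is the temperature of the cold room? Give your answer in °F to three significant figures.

For a Carnot refrigerator COP_R = T_C/(T_H − T_C), so T_C = COP·T_H/(1 + COP).
With T_H = 293.71 K, T_C = 15.5 × 293.71/16.50 = 275.91 K.
Converting, 275.91 K = 36.96°F.

37.0 °F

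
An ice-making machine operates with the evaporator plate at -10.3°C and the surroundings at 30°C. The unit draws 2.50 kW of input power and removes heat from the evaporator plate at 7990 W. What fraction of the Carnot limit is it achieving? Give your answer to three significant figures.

Converting, Q̇_C = 7990 W = 7.990 kW, so COP_actual = Q̇_C/Ẇ = 7.990/2.500 = 3.196.
In absolute terms T_C = 262.85 K and T_H = 303.15 K, so ΔT = 40.30 K.
COP_Carnot = T_C/ΔT = 262.85/40.30 = 6.522.
η_II = COP_actual/COP_Carnot = 3.196/6.522 = 0.4900.

0.490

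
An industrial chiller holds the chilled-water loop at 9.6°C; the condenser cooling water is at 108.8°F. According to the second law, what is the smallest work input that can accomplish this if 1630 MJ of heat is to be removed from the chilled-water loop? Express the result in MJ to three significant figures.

In absolute terms T_C = 282.75 K and T_H = 315.82 K, so ΔT = 33.07 K.
The reversible limit is COP_R = T_C/ΔT = 8.551, so W_min = Q_C/COP = Q_C·ΔT/T_C.
W_min = 1630 × 33.07/282.75 = 190.6 MJ.

191 MJ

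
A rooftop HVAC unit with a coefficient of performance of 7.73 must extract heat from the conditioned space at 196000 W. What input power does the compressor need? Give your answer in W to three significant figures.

25400 W

Ẇ = Q̇_C/COP = 196000/7.73 = 25360 W.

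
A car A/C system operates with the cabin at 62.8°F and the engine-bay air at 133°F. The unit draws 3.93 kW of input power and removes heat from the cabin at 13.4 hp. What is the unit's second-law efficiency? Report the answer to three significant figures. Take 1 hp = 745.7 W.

0.342

Converting, Q̇_C = 13.40 hp = 9.992 kW, so COP_actual = Q̇_C/Ẇ = 9.992/3.930 = 2.543.
In absolute terms T_C = 290.26 K and T_H = 329.26 K, so ΔT = 39.00 K.
COP_Carnot = T_C/ΔT = 290.26/39.00 = 7.443.
η_II = COP_actual/COP_Carnot = 2.543/7.443 = 0.3416.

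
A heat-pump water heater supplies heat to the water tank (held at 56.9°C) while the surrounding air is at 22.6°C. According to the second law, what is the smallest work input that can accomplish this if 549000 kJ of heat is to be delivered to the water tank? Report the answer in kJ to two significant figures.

In absolute terms T_C = 295.75 K and T_H = 330.05 K, so ΔT = 34.30 K.
The reversible limit is COP_HP = T_H/ΔT = 9.622, so W_min = Q_H/COP = Q_H·ΔT/T_H.
W_min = 549000 × 34.30/330.05 = 57050 kJ.

57000 kJ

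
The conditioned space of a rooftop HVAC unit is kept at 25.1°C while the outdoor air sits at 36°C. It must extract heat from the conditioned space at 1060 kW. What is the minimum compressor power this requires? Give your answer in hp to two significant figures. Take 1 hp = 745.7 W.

In absolute terms T_C = 298.25 K and T_H = 309.15 K, so ΔT = 10.90 K.
COP_Carnot = T_C/ΔT = 298.25/10.90 = 27.36.
Ẇ_min = Q̇/COP_Carnot = 1060/27.36 = 38.74 kW = 51.95 hp.

52 hp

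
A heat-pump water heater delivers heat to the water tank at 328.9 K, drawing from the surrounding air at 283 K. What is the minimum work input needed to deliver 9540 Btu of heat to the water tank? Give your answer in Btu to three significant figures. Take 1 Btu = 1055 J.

The reservoir spacing is ΔT = 328.9 − 283 = 45.90 K.
The reversible limit is COP_HP = T_H/ΔT = 7.166, so W_min = Q_H/COP = Q_H·ΔT/T_H.
W_min = 9540 × 45.90/328.90 = 1331 Btu.

1330 Btu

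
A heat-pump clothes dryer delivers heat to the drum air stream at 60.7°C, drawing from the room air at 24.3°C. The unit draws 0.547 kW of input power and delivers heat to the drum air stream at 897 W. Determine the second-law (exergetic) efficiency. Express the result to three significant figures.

0.179

Converting, Q̇_H = 897.0 W = 0.8970 kW, so COP_actual = Q̇_H/Ẇ = 0.8970/0.5470 = 1.640.
In absolute terms T_C = 297.45 K and T_H = 333.85 K, so ΔT = 36.40 K.
COP_Carnot = T_H/ΔT = 333.85/36.40 = 9.172.
η_II = COP_actual/COP_Carnot = 1.640/9.172 = 0.1788.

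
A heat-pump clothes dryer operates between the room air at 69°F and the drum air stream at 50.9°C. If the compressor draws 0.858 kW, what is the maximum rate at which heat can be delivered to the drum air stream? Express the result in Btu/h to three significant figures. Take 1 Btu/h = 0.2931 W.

31300 Btu/h

In absolute terms T_C = 293.71 K and T_H = 324.05 K, so ΔT = 30.34 K.
COP_Carnot = T_H/ΔT = 324.05/30.34 = 10.68.
Q̇_max = COP_Carnot × Ẇ = 10.68 × 0.8580 kW = 9.163 kW = 31260 Btu/h.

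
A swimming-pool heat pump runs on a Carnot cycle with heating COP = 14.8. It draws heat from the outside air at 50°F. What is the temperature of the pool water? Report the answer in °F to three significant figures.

86.9 °F

COP_HP = T_H/(T_H − T_C) rearranges to T_H = COP·T_C/(COP − 1).
With T_C = 283.15 K, T_H = 14.8 × 283.15/13.80 = 303.67 K.
Converting, 303.67 K = 86.93°F.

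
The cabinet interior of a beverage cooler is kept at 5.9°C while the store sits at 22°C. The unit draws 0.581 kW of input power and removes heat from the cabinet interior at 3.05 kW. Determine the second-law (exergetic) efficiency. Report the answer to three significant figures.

0.303

COP_actual = Q̇_C/Ẇ = 3.050/0.5810 = 5.250.
In absolute terms T_C = 279.05 K and T_H = 295.15 K, so ΔT = 16.10 K.
COP_Carnot = T_C/ΔT = 279.05/16.10 = 17.33.
η_II = COP_actual/COP_Carnot = 5.250/17.33 = 0.3029.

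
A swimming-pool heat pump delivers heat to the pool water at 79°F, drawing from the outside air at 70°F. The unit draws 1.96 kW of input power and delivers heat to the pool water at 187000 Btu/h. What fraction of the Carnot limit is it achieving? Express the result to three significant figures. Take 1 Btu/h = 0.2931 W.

Converting, Q̇_H = 187000 Btu/h = 54.81 kW, so COP_actual = Q̇_H/Ẇ = 54.81/1.960 = 27.96.
In absolute terms T_C = 294.26 K and T_H = 299.26 K, so ΔT = 5.000 K.
COP_Carnot = T_H/ΔT = 299.26/5.000 = 59.85.
η_II = COP_actual/COP_Carnot = 27.96/59.85 = 0.4672.

0.467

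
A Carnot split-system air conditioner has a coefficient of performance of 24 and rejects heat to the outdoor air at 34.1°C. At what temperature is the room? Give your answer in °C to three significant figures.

21.8 °C

For a Carnot refrigerator COP_R = T_C/(T_H − T_C), so T_C = COP·T_H/(1 + COP).
With T_H = 307.25 K, T_C = 24 × 307.25/25.00 = 294.96 K.
Converting, 294.96 K = 21.81°C.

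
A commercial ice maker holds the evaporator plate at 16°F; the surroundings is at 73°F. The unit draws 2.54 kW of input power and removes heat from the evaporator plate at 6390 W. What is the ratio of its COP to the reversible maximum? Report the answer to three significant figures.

Converting, Q̇_C = 6390 W = 6.390 kW, so COP_actual = Q̇_C/Ẇ = 6.390/2.540 = 2.516.
In absolute terms T_C = 264.26 K and T_H = 295.93 K, so ΔT = 31.67 K.
COP_Carnot = T_C/ΔT = 264.26/31.67 = 8.345.
η_II = COP_actual/COP_Carnot = 2.516/8.345 = 0.3015.

0.301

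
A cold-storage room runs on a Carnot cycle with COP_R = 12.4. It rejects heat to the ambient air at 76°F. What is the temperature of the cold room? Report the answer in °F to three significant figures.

36.0 °F

For a Carnot refrigerator COP_R = T_C/(T_H − T_C), so T_C = COP·T_H/(1 + COP).
With T_H = 297.59 K, T_C = 12.4 × 297.59/13.40 = 275.39 K.
Converting, 275.39 K = 36.02°F.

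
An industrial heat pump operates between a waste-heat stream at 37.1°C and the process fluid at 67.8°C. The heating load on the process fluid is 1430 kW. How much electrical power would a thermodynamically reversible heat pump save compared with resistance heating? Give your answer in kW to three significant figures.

In absolute terms T_C = 310.25 K and T_H = 340.95 K, so ΔT = 30.70 K.
COP_Carnot = T_H/ΔT = 340.95/30.70 = 11.11.
Resistance heating needs Ẇ_res = Q̇_H = 1430 kW; the reversible heat pump needs only Ẇ_hp = Q̇_H/COP = 128.8 kW.
Saving = 1430 − 128.8 = 1301 kW.

1300 kW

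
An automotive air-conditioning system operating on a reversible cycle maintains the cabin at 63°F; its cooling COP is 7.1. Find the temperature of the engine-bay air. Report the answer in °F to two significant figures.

COP_R = T_C/(T_H − T_C) gives T_H − T_C = T_C/COP.
With T_C = 290.37 K, T_H = 290.37 × (1 + 1/7.1) = 331.27 K.
Converting, 331.27 K = 136.62°F.

140 °F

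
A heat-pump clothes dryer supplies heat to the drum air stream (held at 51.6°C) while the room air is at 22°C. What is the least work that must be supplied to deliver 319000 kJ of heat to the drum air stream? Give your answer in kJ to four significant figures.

29080 kJ

In absolute terms T_C = 295.15 K and T_H = 324.75 K, so ΔT = 29.60 K.
The reversible limit is COP_HP = T_H/ΔT = 10.97, so W_min = Q_H/COP = Q_H·ΔT/T_H.
W_min = 319000 × 29.60/324.75 = 29080 kJ.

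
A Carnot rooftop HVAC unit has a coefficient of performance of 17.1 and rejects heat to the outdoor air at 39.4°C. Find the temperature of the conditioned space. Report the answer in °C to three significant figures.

22.1 °C

For a Carnot refrigerator COP_R = T_C/(T_H − T_C), so T_C = COP·T_H/(1 + COP).
With T_H = 312.55 K, T_C = 17.1 × 312.55/18.10 = 295.28 K.
Converting, 295.28 K = 22.13°C.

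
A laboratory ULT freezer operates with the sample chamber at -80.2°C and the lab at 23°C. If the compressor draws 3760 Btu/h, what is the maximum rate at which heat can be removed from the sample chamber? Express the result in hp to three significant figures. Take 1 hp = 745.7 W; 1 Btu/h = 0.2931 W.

In absolute terms T_C = 192.95 K and T_H = 296.15 K, so ΔT = 103.2 K.
COP_Carnot = T_C/ΔT = 192.95/103.2 = 1.870.
Q̇_max = COP_Carnot × Ẇ = 1.870 × 3760 Btu/h = 7030 Btu/h = 2.763 hp.

2.76 hp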